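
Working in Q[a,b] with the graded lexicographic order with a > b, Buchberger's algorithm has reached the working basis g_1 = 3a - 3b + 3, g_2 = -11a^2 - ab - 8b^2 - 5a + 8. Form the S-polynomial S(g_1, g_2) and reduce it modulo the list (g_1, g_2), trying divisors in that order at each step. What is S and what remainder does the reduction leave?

lcm(LM(g_1), LM(g_2)) = a^2.
S = (lcm/LT(g_1))·g_1 − (lcm/LT(g_2))·g_2 = -12/11ab - 8/11b^2 + 6/11a + 8/11.
Reduce S modulo (g_1, g_2) in that order:
  leading term ab: subtract (-4/11b)·g_1 from -12/11ab - 8/11b^2 + 6/11a + 8/11 → -20/11b^2 + 6/11a + 12/11b + 8/11
  leading term b^2: no divisor's leading term divides it; move -20/11b^2 to the remainder.
  leading term a: subtract (2/11)·g_1 from 6/11a + 12/11b + 8/11 → 18/11b + 2/11
  leading term b: no divisor's leading term divides it; move 18/11b to the remainder.
  leading term 1: no divisor's leading term divides it; move 2/11 to the remainder.
The remainder -20/11b^2 + 18/11b + 2/11 is nonzero, so it would be added as the next basis element.

S(g_1, g_2) = -12/11ab - 8/11b^2 + 6/11a + 8/11; remainder on division = -20/11b^2 + 18/11b + 2/11.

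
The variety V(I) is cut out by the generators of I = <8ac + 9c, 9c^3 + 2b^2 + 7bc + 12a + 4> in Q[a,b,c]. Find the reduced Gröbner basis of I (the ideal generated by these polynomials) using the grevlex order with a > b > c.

f_1 = 8ac + 9c, LT = ac.
f_2 = 9c^3 + 2b^2 + 7bc + 12a + 4, LT = c^3.

S(f_1,f_2): lcm = ac^3. S = -2/9ab^2 - 7/9abc + 9/8c^3 - 4/3a^2 - 4/9a.
  leading term ab^2: no divisor's leading term divides it; move -2/9ab^2 to the remainder.
  leading term abc: subtract (-7/72b)·f_1 from -7/9abc + 9/8c^3 - 4/3a^2 - 4/9a → 9/8c^3 - 4/3a^2 + 7/8bc - 4/9a
  leading term c^3: subtract (1/8)·f_2 from 9/8c^3 - 4/3a^2 + 7/8bc - 4/9a → -4/3a^2 - 1/4b^2 - 35/18a - 1/2
  leading term a^2: no divisor's leading term divides it; move -4/3a^2 to the remainder.
  leading term b^2: no divisor's leading term divides it; move -1/4b^2 to the remainder.
  leading term a: no divisor's leading term divides it; move -35/18a to the remainder.
  leading term 1: no divisor's leading term divides it; move -1/2 to the remainder.
  remainder -2/9ab^2 - 4/3a^2 - 1/4b^2 - 35/18a - 1/2 ≠ 0; add g_3 = -2/9ab^2 - 4/3a^2 - 1/4b^2 - 35/18a - 1/2 to the basis.

The other S-polynomials (S(f_1,g_3), S(f_2,g_3)) all reduce to 0 modulo the current basis, so we have a Gröbner basis.

G = {ab^2 + 6a^2 + 9/8b^2 + 35/4a + 9/4, c^3 + 2/9b^2 + 7/9bc + 4/3a + 4/9, ac + 9/8c}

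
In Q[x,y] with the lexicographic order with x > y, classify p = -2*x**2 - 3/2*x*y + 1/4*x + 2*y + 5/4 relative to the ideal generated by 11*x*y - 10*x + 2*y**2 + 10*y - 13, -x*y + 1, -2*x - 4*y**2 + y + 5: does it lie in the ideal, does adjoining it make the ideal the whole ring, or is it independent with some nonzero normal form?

-2*x**2 - 3/2*x*y + 1/4*x + 2*y + 5/4 lies in I (it reduces to 0).

First compute the reduced Gröbner basis of I by Buchberger's algorithm.
f_1 = 11*x*y - 10*x + 2*y**2 + 10*y - 13, LT = x*y.
f_2 = -x*y + 1, LT = x*y.
f_3 = -2*x - 4*y**2 + y + 5, LT = x.

S(f_1,f_2): lcm = x*y. S = -10/11*x + 2/11*y**2 + 10/11*y - 2/11.
  leading term x: subtract (5/11)·f_3 from -10/11*x + 2/11*y**2 + 10/11*y - 2/11 → 2*y**2 + 5/11*y - 27/11
  leading term y**2: no divisor's leading term divides it; move 2*y**2 to the remainder.
  leading term y: no divisor's leading term divides it; move 5/11*y to the remainder.
  leading term 1: no divisor's leading term divides it; move -27/11 to the remainder.
  remainder 2*y**2 + 5/11*y - 27/11 ≠ 0; add h_4 = 2*y**2 + 5/11*y - 27/11 to the basis.

S(f_1,f_3): lcm = x*y. S = -10/11*x - 2*y**3 + 15/22*y**2 + 75/22*y - 13/11.
  leading term x: subtract (5/11)·f_3 from -10/11*x - 2*y**3 + 15/22*y**2 + 75/22*y - 13/11 → -2*y**3 + 5/2*y**2 + 65/22*y - 38/11
  leading term y**3: subtract (-y)·h_4 from -2*y**3 + 5/2*y**2 + 65/22*y - 38/11 → 65/22*y**2 + 1/2*y - 38/11
  leading term y**2: subtract (65/44)·h_4 from 65/22*y**2 + 1/2*y - 38/11 → -83/484*y + 83/484
  leading term y: no divisor's leading term divides it; move -83/484*y to the remainder.
  leading term 1: no divisor's leading term divides it; move 83/484 to the remainder.
  remainder -83/484*y + 83/484 ≠ 0; add h_5 = -83/484*y + 83/484 to the basis.

The other S-polynomials (S(f_2,f_3), S(f_1,h_4), S(f_2,h_4), S(f_3,h_4), S(f_1,h_5), S(f_2,h_5), S(f_3,h_5), S(h_4,h_5)) all reduce to 0 modulo the current basis, so we have a Gröbner basis.
Inter-reduce: drop elements whose leading term is divisible by another's, tail-reduce, and make monic.
Reduced Gröbner basis: {x - 1, y - 1}.
Label its elements g_1 = x - 1, g_2 = y - 1.

Reduce p = -2*x**2 - 3/2*x*y + 1/4*x + 2*y + 5/4 modulo G:
  leading term x**2: subtract (-2*x)·g_1 from -2*x**2 - 3/2*x*y + 1/4*x + 2*y + 5/4 → -3/2*x*y - 7/4*x + 2*y + 5/4
  leading term x*y: subtract (-3/2*y)·g_1 from -3/2*x*y - 7/4*x + 2*y + 5/4 → -7/4*x + 1/2*y + 5/4
  leading term x: subtract (-7/4)·g_1 from -7/4*x + 1/2*y + 5/4 → 1/2*y - 1/2
  leading term y: subtract (1/2)·g_2 from 1/2*y - 1/2 → 0
  normal form = 0.
Since the normal form is 0, p ∈ I.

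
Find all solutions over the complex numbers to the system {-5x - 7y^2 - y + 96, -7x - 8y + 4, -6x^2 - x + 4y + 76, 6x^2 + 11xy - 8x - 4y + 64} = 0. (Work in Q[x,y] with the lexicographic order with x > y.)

{(-4, 4)}

Compute a lex Gröbner basis by Buchberger's algorithm.
f_1 = -5x - 7y^2 - y + 96, LT = x.
f_2 = -7x - 8y + 4, LT = x.
f_3 = -6x^2 - x + 4y + 76, LT = x^2.
f_4 = 6x^2 + 11xy - 8x - 4y + 64, LT = x^2.

S(f_1,f_2): lcm = x. S = 7/5y^2 - 33/35y - 652/35.
  reduce S modulo (f_1, f_2, f_3, f_4):
  remainder 7/5y^2 - 33/35y - 652/35 ≠ 0; add h_5 = 7/5y^2 - 33/35y - 652/35 to the basis.

S(f_1,f_3): lcm = x^2. S = 7/5xy^2 + 1/5xy - 581/30x + 2/3y + 38/3.
  reduce S modulo (f_1, f_2, f_3, f_4, h_5):
  remainder 3082/2401y - 12328/2401 ≠ 0; add h_6 = 3082/2401y - 12328/2401 to the basis.

The other S-polynomials (S(f_1,f_4), S(f_2,f_3), S(f_2,f_4), S(f_3,f_4), S(f_1,h_5), S(f_2,h_5), S(f_3,h_5), S(f_4,h_5), S(f_1,h_6), S(f_2,h_6), S(f_3,h_6), S(f_4,h_6), S(h_5,h_6)) all reduce to 0 modulo the current basis, so we have a Gröbner basis.
Inter-reduce: drop elements whose leading term is divisible by another's, tail-reduce, and make monic.
Reduced Gröbner basis: {x + 4, y - 4}.

Since the basis is lex-ordered, y - 4 is univariate in y. Its roots are {4}. Back-substituting each root into the other basis elements fixes the other coordinates.
  y = 4: the earlier basis element becomes x + 4 = 0, giving x = -4 — point (-4, 4).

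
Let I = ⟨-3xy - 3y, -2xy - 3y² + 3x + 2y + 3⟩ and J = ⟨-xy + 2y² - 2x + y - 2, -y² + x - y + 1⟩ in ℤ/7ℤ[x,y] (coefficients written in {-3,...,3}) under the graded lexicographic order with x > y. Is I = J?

Yes, the ideals are equal.

For a fixed monomial order, each ideal has a unique reduced Gröbner basis; comparing bases decides equality.
Buchberger on the first generating set:
f_1 = -3xy - 3y, LT = xy.
f_2 = -2xy - 3y² + 3x + 2y + 3, LT = xy.

S(f_1,f_2): lcm = xy. S = 2y² - 2x + 2y - 2.
  leading term y²: no divisor's leading term divides it; move 2y² to the remainder.
  leading term x: no divisor's leading term divides it; move -2x to the remainder.
  leading term y: no divisor's leading term divides it; move 2y to the remainder.
  leading term 1: no divisor's leading term divides it; move -2 to the remainder.
  remainder 2y² - 2x + 2y - 2 ≠ 0; add g_3 = 2y² - 2x + 2y - 2 to the basis.

S(f_1,g_3): lcm = xy². S = x² - xy + y² + x.
  leading term x²: no divisor's leading term divides it; move x² to the remainder.
  leading term xy: subtract (-2)·f_1 from -xy + y² + x → y² + x + y
  leading term y²: subtract (-3)·g_3 from y² + x + y → 2x + 1
  leading term x: no divisor's leading term divides it; move 2x to the remainder.
  leading term 1: no divisor's leading term divides it; move 1 to the remainder.
  remainder x² + 2x + 1 ≠ 0; add g_4 = x² + 2x + 1 to the basis.

The other S-polynomials (S(f_2,g_3), S(f_1,g_4), S(f_2,g_4), S(g_3,g_4)) all reduce to 0 modulo the current basis, so we have a Gröbner basis.
Inter-reduce: drop elements whose leading term is divisible by another's, tail-reduce, and make monic.
Reduced Gröbner basis: {x² + 2x + 1, xy + y, y² - x + y - 1}.

Buchberger on the second generating set:
h_1 = -xy + 2y² - 2x + y - 2, LT = xy.
h_2 = -y² + x - y + 1, LT = y².

S(h_1,h_2): lcm = xy². S = -2y³ + x² + xy - y² + x + 2y.
  leading term y³: subtract (2y)·h_2 from -2y³ + x² + xy - y² + x + 2y → x² - xy + y² + x
  leading term x²: no divisor's leading term divides it; move x² to the remainder.
  leading term xy: subtract (1)·h_1 from -xy + y² + x → -y² + 3x - y + 2
  leading term y²: subtract (1)·h_2 from -y² + 3x - y + 2 → 2x + 1
  leading term x: no divisor's leading term divides it; move 2x to the remainder.
  leading term 1: no divisor's leading term divides it; move 1 to the remainder.
  remainder x² + 2x + 1 ≠ 0; add k_3 = x² + 2x + 1 to the basis.

The other S-polynomials (S(h_1,k_3), S(h_2,k_3)) all reduce to 0 modulo the current basis, so we have a Gröbner basis.
Inter-reduce: drop elements whose leading term is divisible by another's, tail-reduce, and make monic.
Reduced Gröbner basis: {x² + 2x + 1, xy + y, y² - x + y - 1}.

Same reduced basis, so the two generating sets span the same ideal.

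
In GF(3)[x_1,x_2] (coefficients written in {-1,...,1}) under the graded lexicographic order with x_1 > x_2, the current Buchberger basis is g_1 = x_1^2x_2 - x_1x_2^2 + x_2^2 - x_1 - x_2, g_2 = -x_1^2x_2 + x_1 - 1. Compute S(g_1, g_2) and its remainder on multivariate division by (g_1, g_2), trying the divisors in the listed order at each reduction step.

lcm(LM(g_1), LM(g_2)) = x_1^2x_2.
S = (lcm/LT(g_1))·g_1 − (lcm/LT(g_2))·g_2 = -x_1x_2^2 + x_2^2 - x_2 - 1.
Reduce S modulo (g_1, g_2) in that order:
  leading term x_1x_2^2: no divisor's leading term divides it; move -x_1x_2^2 to the remainder.
  leading term x_2^2: no divisor's leading term divides it; move x_2^2 to the remainder.
  leading term x_2: no divisor's leading term divides it; move -x_2 to the remainder.
  leading term 1: no divisor's leading term divides it; move -1 to the remainder.
The remainder -x_1x_2^2 + x_2^2 - x_2 - 1 is nonzero, so it would be added as the next basis element.

S(g_1, g_2) = -x_1x_2^2 + x_2^2 - x_2 - 1; remainder on division = -x_1x_2^2 + x_2^2 - x_2 - 1.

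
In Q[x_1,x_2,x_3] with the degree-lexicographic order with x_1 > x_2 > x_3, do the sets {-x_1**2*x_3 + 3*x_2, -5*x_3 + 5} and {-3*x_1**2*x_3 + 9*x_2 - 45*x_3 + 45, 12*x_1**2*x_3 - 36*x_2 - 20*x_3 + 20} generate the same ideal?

For a fixed monomial order, each ideal has a unique reduced Gröbner basis; comparing bases decides equality.
Buchberger on the first generating set:
f_1 = -x_1**2*x_3 + 3*x_2, LT = x_1**2*x_3.
f_2 = -5*x_3 + 5, LT = x_3.

S(f_1,f_2): lcm = x_1**2*x_3. S = x_1**2 - 3*x_2.
  leading term x_1**2: no divisor's leading term divides it; move x_1**2 to the remainder.
  leading term x_2: no divisor's leading term divides it; move -3*x_2 to the remainder.
  remainder x_1**2 - 3*x_2 ≠ 0; add g_3 = x_1**2 - 3*x_2 to the basis.

The other S-polynomials (S(f_1,g_3), S(f_2,g_3)) all reduce to 0 modulo the current basis, so we have a Gröbner basis.
Inter-reduce: drop elements whose leading term is divisible by another's, tail-reduce, and make monic.
Reduced Gröbner basis: {x_1**2 - 3*x_2, x_3 - 1}.

Buchberger on the second generating set:
h_1 = -3*x_1**2*x_3 + 9*x_2 - 45*x_3 + 45, LT = x_1**2*x_3.
h_2 = 12*x_1**2*x_3 - 36*x_2 - 20*x_3 + 20, LT = x_1**2*x_3.

S(h_1,h_2): lcm = x_1**2*x_3. S = 50/3*x_3 - 50/3.
  leading term x_3: no divisor's leading term divides it; move 50/3*x_3 to the remainder.
  leading term 1: no divisor's leading term divides it; move -50/3 to the remainder.
  remainder 50/3*x_3 - 50/3 ≠ 0; add k_3 = 50/3*x_3 - 50/3 to the basis.

S(h_1,k_3): lcm = x_1**2*x_3. S = x_1**2 - 3*x_2 + 15*x_3 - 15.
  leading term x_1**2: no divisor's leading term divides it; move x_1**2 to the remainder.
  leading term x_2: no divisor's leading term divides it; move -3*x_2 to the remainder.
  leading term x_3: subtract (9/10)·k_3 from 15*x_3 - 15 → 0
  remainder x_1**2 - 3*x_2 ≠ 0; add k_4 = x_1**2 - 3*x_2 to the basis.

The other S-polynomials (S(h_2,k_3), S(h_1,k_4), S(h_2,k_4), S(k_3,k_4)) all reduce to 0 modulo the current basis, so we have a Gröbner basis.
Inter-reduce: drop elements whose leading term is divisible by another's, tail-reduce, and make monic.
Reduced Gröbner basis: {x_1**2 - 3*x_2, x_3 - 1}.

The two bases agree; hence the ideals are identical.

Yes, the ideals are equal.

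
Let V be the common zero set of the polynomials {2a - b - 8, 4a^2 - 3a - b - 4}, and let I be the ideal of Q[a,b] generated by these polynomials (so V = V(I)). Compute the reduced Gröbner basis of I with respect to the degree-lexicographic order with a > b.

f_1 = 2a - b - 8, LT = a.
f_2 = 4a^2 - 3a - b - 4, LT = a^2.

S(f_1,f_2): lcm = a^2. S = -1/2ab - 13/4a + 1/4b + 1.
  leading term ab: subtract (-1/4b)·f_1 from -1/2ab - 13/4a + 1/4b + 1 → -1/4b^2 - 13/4a - 7/4b + 1
  leading term b^2: no divisor's leading term divides it; move -1/4b^2 to the remainder.
  leading term a: subtract (-13/8)·f_1 from -13/4a - 7/4b + 1 → -27/8b - 12
  leading term b: no divisor's leading term divides it; move -27/8b to the remainder.
  leading term 1: no divisor's leading term divides it; move -12 to the remainder.
  remainder -1/4b^2 - 27/8b - 12 ≠ 0; add g_3 = -1/4b^2 - 27/8b - 12 to the basis.

The other S-polynomials (S(f_1,g_3), S(f_2,g_3)) all reduce to 0 modulo the current basis, so we have a Gröbner basis.
Inter-reduce: drop elements whose leading term is divisible by another's, tail-reduce, and make monic.

G = {b^2 + 27/2b + 48, a - 1/2b - 4}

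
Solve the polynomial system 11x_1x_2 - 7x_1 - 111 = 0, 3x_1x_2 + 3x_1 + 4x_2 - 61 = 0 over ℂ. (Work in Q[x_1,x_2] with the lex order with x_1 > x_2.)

Compute a lex Gröbner basis by Buchberger's algorithm.
f_1 = 11x_1x_2 - 7x_1 - 111, LT = x_1x_2.
f_2 = 3x_1x_2 + 3x_1 + 4x_2 - 61, LT = x_1x_2.

S(f_1,f_2): lcm = x_1x_2. S = -18/11x_1 - 4/3x_2 + 338/33.
  leading term x_1: no divisor's leading term divides it; move -18/11x_1 to the remainder.
  leading term x_2: no divisor's leading term divides it; move -4/3x_2 to the remainder.
  leading term 1: no divisor's leading term divides it; move 338/33 to the remainder.
  remainder -18/11x_1 - 4/3x_2 + 338/33 ≠ 0; add h_3 = -18/11x_1 - 4/3x_2 + 338/33 to the basis.

S(f_1,h_3): lcm = x_1x_2. S = -7/11x_1 - 22/27x_2^2 + 169/27x_2 - 111/11.
  leading term x_1: subtract (7/18)·h_3 from -7/11x_1 - 22/27x_2^2 + 169/27x_2 - 111/11 → -22/27x_2^2 + 61/9x_2 - 380/27
  leading term x_2^2: no divisor's leading term divides it; move -22/27x_2^2 to the remainder.
  leading term x_2: no divisor's leading term divides it; move 61/9x_2 to the remainder.
  leading term 1: no divisor's leading term divides it; move -380/27 to the remainder.
  remainder -22/27x_2^2 + 61/9x_2 - 380/27 ≠ 0; add h_4 = -22/27x_2^2 + 61/9x_2 - 380/27 to the basis.

The other S-polynomials (S(f_2,h_3), S(f_1,h_4), S(f_2,h_4), S(h_3,h_4)) all reduce to 0 modulo the current basis, so we have a Gröbner basis.
Inter-reduce: drop elements whose leading term is divisible by another's, tail-reduce, and make monic.
Reduced Gröbner basis: {x_1 + 22/27x_2 - 169/27, x_2^2 - 183/22x_2 + 190/11}.

From the last basis element, x_2^2 - 183/22x_2 + 190/11 = 0, so x_2 takes values in {4, 95/22}. Each choice, substituted upward through the basis, yields the corresponding point(s) of the solution set.
  x_2 = 4: the earlier basis element becomes x_1 - 3 = 0, giving x_1 = 3 — point (3, 4).
  x_2 = 95/22: the earlier basis element becomes x_1 - 74/27 = 0, giving x_1 = 74/27 — point (74/27, 95/22).
Each listed point satisfies every original equation (direct substitution).

{(3, 4), (74/27, 95/22)}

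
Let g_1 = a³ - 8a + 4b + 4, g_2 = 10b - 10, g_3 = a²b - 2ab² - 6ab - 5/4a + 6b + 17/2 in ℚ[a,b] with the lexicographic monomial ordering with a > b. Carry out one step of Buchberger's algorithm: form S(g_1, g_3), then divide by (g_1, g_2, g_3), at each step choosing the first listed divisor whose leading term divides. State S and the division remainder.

S(g_1, g_3) = 2a²b² + 6a²b + 5/4a² - 14ab - 17/2a + 4b² + 4b; remainder on division = 37/4a² - 45/2a + 8.

lcm(LM(g_1), LM(g_3)) = a³b.
S = (lcm/LT(g_1))·g_1 − (lcm/LT(g_3))·g_3 = 2a²b² + 6a²b + 5/4a² - 14ab - 17/2a + 4b² + 4b.
Reduce S modulo (g_1, g_2, g_3) in that order:
  leading term a²b²: subtract (⅕a²b)·g_2 from 2a²b² + 6a²b + 5/4a² - 14ab - 17/2a + 4b² + 4b → 8a²b + 5/4a² - 14ab - 17/2a + 4b² + 4b
  leading term a²b: subtract (⅘a²)·g_2 from 8a²b + 5/4a² - 14ab - 17/2a + 4b² + 4b → 37/4a² - 14ab - 17/2a + 4b² + 4b
  leading term a²: no divisor's leading term divides it; move 37/4a² to the remainder.
  leading term ab: subtract (-7/5a)·g_2 from -14ab - 17/2a + 4b² + 4b → -45/2a + 4b² + 4b
  leading term a: no divisor's leading term divides it; move -45/2a to the remainder.
  leading term b²: subtract (⅖b)·g_2 from 4b² + 4b → 8b
  leading term b: subtract (⅘)·g_2 from 8b → 8
  leading term 1: no divisor's leading term divides it; move 8 to the remainder.
The remainder 37/4a² - 45/2a + 8 is nonzero, so it would be added as the next basis element.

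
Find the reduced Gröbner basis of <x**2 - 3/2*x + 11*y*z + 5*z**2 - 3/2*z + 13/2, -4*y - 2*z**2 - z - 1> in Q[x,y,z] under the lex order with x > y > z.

This is the nonlinear analogue of row-reducing a linear system.

f_1 = x**2 - 3/2*x + 11*y*z + 5*z**2 - 3/2*z + 13/2, LT = x**2.
f_2 = -4*y - 2*z**2 - z - 1, LT = y.

The S-polynomials (S(f_1,f_2)) all reduce to 0 modulo the current basis, so we have a Gröbner basis.

G = {x**2 - 3/2*x - 11/2*z**3 + 9/4*z**2 - 17/4*z + 13/2, y + 1/2*z**2 + 1/4*z + 1/4}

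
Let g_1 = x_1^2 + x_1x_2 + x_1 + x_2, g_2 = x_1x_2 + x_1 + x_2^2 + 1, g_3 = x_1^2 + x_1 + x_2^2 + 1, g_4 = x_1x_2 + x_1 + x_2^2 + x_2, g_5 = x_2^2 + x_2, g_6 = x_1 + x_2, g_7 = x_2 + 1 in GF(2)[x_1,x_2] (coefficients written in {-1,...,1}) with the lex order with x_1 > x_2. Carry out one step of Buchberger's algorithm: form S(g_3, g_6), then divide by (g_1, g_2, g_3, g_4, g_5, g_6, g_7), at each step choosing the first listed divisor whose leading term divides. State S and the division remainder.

S(g_3, g_6) = x_1x_2 + x_1 + x_2^2 + 1; remainder on division = 0.

lcm(LM(g_3), LM(g_6)) = x_1^2.
S = (lcm/LT(g_3))·g_3 − (lcm/LT(g_6))·g_6 = x_1x_2 + x_1 + x_2^2 + 1.
Reduce S modulo (g_1, g_2, g_3, g_4, g_5, g_6, g_7) in that order:
  leading term x_1x_2: subtract (1)·g_2 from x_1x_2 + x_1 + x_2^2 + 1 → 0
The remainder is 0, so this S-polynomial contributes no new basis element.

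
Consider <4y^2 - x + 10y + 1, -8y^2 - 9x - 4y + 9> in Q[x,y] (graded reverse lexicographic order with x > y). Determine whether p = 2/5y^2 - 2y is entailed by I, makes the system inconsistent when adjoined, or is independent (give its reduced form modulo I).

First compute the reduced Gröbner basis of I by Buchberger's algorithm.
f_1 = 4y^2 - x + 10y + 1, LT = y^2.
f_2 = -8y^2 - 9x - 4y + 9, LT = y^2.

S(f_1,f_2): lcm = y^2. S = -11/8x + 2y + 11/8.
  leading term x: no divisor's leading term divides it; move -11/8x to the remainder.
  leading term y: no divisor's leading term divides it; move 2y to the remainder.
  leading term 1: no divisor's leading term divides it; move 11/8 to the remainder.
  remainder -11/8x + 2y + 11/8 ≠ 0; add h_3 = -11/8x + 2y + 11/8 to the basis.

The other S-polynomials (S(f_1,h_3), S(f_2,h_3)) all reduce to 0 modulo the current basis, so we have a Gröbner basis.
Inter-reduce: drop elements whose leading term is divisible by another's, tail-reduce, and make monic.
Reduced Gröbner basis: {y^2 + 47/22y, x - 16/11y - 1}.
Label its elements g_1 = y^2 + 47/22y, g_2 = x - 16/11y - 1.

Reduce p = 2/5y^2 - 2y modulo G:
  leading term y^2: subtract (2/5)·g_1 from 2/5y^2 - 2y → -157/55y
  leading term y: no divisor's leading term divides it; move -157/55y to the remainder.
  normal form = -157/55y.
The normal form is nonzero, so p ∉ I. Since p minus its normal form lies in I, I + (p) = I + (r) where r = -157/55y; decide whether this ideal is the whole ring.
Run Buchberger on G together with r (pairs among the g_i already reduce to 0 since G is a Gröbner basis):
g_1 = y^2 + 47/22y, LT = y^2.
g_2 = x - 16/11y - 1, LT = x.
r = -157/55y, LT = y.

The S-polynomials (S(g_1,g_2), S(g_1,r), S(g_2,r)) all reduce to 0 modulo the current basis, so we have a Gröbner basis.
Inter-reduce: drop elements whose leading term is divisible by another's, tail-reduce, and make monic.
Reduced Gröbner basis: {x - 1, y}.
The reduced Gröbner basis of I + (p) is {x - 1, y} ≠ {1}, a proper ideal, so the enlarged system stays consistent: p is independent of I, with normal form -157/55y.

2/5y^2 - 2y is independent of I; its normal form modulo I is -157/55y.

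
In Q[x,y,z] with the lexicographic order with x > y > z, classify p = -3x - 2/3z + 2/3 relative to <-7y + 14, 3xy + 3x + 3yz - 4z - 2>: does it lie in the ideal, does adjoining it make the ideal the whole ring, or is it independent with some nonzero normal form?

-3x - 2/3z + 2/3 lies in I (it reduces to 0).

First compute the reduced Gröbner basis of I by Buchberger's algorithm.
f_1 = -7y + 14, LT = y.
f_2 = 3xy + 3x + 3yz - 4z - 2, LT = xy.

S(f_1,f_2): lcm = xy. S = -3x - yz + 4/3z + 2/3.
  leading term x: no divisor's leading term divides it; move -3x to the remainder.
  leading term yz: subtract (1/7z)·f_1 from -yz + 4/3z + 2/3 → -2/3z + 2/3
  leading term z: no divisor's leading term divides it; move -2/3z to the remainder.
  leading term 1: no divisor's leading term divides it; move 2/3 to the remainder.
  remainder -3x - 2/3z + 2/3 ≠ 0; add h_3 = -3x - 2/3z + 2/3 to the basis.

The other S-polynomials (S(f_1,h_3), S(f_2,h_3)) all reduce to 0 modulo the current basis, so we have a Gröbner basis.
Inter-reduce: drop elements whose leading term is divisible by another's, tail-reduce, and make monic.
Reduced Gröbner basis: {x + 2/9z - 2/9, y - 2}.
Label its elements g_1 = x + 2/9z - 2/9, g_2 = y - 2.

Reduce p = -3x - 2/3z + 2/3 modulo G:
  leading term x: subtract (-3)·g_1 from -3x - 2/3z + 2/3 → 0
  normal form = 0.
Since the normal form is 0, p ∈ I.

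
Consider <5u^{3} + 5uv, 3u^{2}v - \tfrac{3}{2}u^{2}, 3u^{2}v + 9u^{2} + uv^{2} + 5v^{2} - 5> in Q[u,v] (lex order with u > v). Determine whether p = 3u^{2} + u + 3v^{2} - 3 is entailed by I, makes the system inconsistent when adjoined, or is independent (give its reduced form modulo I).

First compute the reduced Gröbner basis of I by Buchberger's algorithm.
f_1 = 5u^{3} + 5uv, LT = u^{3}.
f_2 = 3u^{2}v - \tfrac{3}{2}u^{2}, LT = u^{2}v.
f_3 = 3u^{2}v + 9u^{2} + uv^{2} + 5v^{2} - 5, LT = u^{2}v.

S(f_1,f_2): lcm = u^{3}v. S = \tfrac{1}{2}u^{3} + uv^{2}.
  reduce S modulo (f_1, f_2, f_3):
  remainder uv^{2} - \tfrac{1}{2}uv ≠ 0; add h_4 = uv^{2} - \tfrac{1}{2}uv to the basis.

S(f_1,f_3): lcm = u^{3}v. S = -3u^{3} - \tfrac{1}{3}u^{2}v^{2} - \tfrac{2}{3}uv^{2} + \tfrac{5}{3}u.
  reduce S modulo (f_1, f_2, f_3, h_4):
  remainder -\tfrac{1}{12}u^{2} + \tfrac{8}{3}uv + \tfrac{5}{3}u ≠ 0; add h_5 = -\tfrac{1}{12}u^{2} + \tfrac{8}{3}uv + \tfrac{5}{3}u to the basis.

S(f_2,f_3): lcm = u^{2}v. S = -\tfrac{7}{2}u^{2} - \tfrac{1}{3}uv^{2} - \tfrac{5}{3}v^{2} + \tfrac{5}{3}.
  reduce S modulo (f_1, f_2, f_3, h_4, h_5):
  remainder -\tfrac{673}{6}uv - 70u - \tfrac{5}{3}v^{2} + \tfrac{5}{3} ≠ 0; add h_6 = -\tfrac{673}{6}uv - 70u - \tfrac{5}{3}v^{2} + \tfrac{5}{3} to the basis.

S(f_3,h_4): lcm = u^{2}v^{2}. S = \tfrac{7}{2}u^{2}v + \tfrac{1}{3}uv^{3} + \tfrac{5}{3}v^{3} - \tfrac{5}{3}v.
  reduce S modulo (f_1, f_2, f_3, h_4, h_5, h_6):
  remainder \tfrac{5}{3}v^{3} - \tfrac{5}{6}v^{2} - \tfrac{5}{3}v + \tfrac{5}{6} ≠ 0; add h_7 = \tfrac{5}{3}v^{3} - \tfrac{5}{6}v^{2} - \tfrac{5}{3}v + \tfrac{5}{6} to the basis.

S(f_1,h_5): lcm = u^{3}. S = 32u^{2}v + 20u^{2} + uv.
  reduce S modulo (f_1, f_2, f_3, h_4, h_5, h_6, h_7):
  remainder \tfrac{300}{673}u - \tfrac{11530}{673}v^{2} + \tfrac{11530}{673} ≠ 0; add h_8 = \tfrac{300}{673}u - \tfrac{11530}{673}v^{2} + \tfrac{11530}{673} to the basis.

S(f_2,h_5): lcm = u^{2}v. S = -\tfrac{1}{2}u^{2} + 32uv^{2} + 20uv.
  reduce S modulo (f_1, f_2, f_3, h_4, h_5, h_6, h_7, h_8):
  remainder -\tfrac{2593}{3}v^{2} + \tfrac{2593}{3} ≠ 0; add h_9 = -\tfrac{2593}{3}v^{2} + \tfrac{2593}{3} to the basis.

The other S-polynomials (S(f_1,h_4), S(f_2,h_4), S(f_3,h_5), S(h_4,h_5), S(f_1,h_6), S(f_2,h_6), S(f_3,h_6), S(h_4,h_6), S(h_5,h_6), S(f_1,h_7), S(f_2,h_7), S(f_3,h_7), S(h_4,h_7), S(h_5,h_7), S(h_6,h_7), S(f_1,h_8), S(f_2,h_8), S(f_3,h_8), S(h_4,h_8), S(h_5,h_8), S(h_6,h_8), S(h_7,h_8), S(f_1,h_9), S(f_2,h_9), S(f_3,h_9), S(h_4,h_9), S(h_5,h_9), S(h_6,h_9), S(h_7,h_9), S(h_8,h_9)) all reduce to 0 modulo the current basis, so we have a Gröbner basis.
Inter-reduce: drop elements whose leading term is divisible by another's, tail-reduce, and make monic.
Reduced Gröbner basis: {u, v^{2} - 1}.
Label its elements g_1 = u, g_2 = v^{2} - 1.

Reduce p = 3u^{2} + u + 3v^{2} - 3 modulo G:
  leading term u^{2}: subtract (3u)·g_1 from 3u^{2} + u + 3v^{2} - 3 → u + 3v^{2} - 3
  leading term u: subtract (1)·g_1 from u + 3v^{2} - 3 → 3v^{2} - 3
  leading term v^{2}: subtract (3)·g_2 from 3v^{2} - 3 → 0
  normal form = 0.
Since the normal form is 0, p ∈ I.

3u^{2} + u + 3v^{2} - 3 lies in I (it reduces to 0).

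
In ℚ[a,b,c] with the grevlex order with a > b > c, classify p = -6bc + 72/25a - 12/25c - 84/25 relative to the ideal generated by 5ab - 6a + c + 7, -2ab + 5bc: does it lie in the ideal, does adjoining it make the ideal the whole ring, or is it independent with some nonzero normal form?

First compute the reduced Gröbner basis of I by Buchberger's algorithm.
f_1 = 5ab - 6a + c + 7, LT = ab.
f_2 = -2ab + 5bc, LT = ab.

S(f_1,f_2): lcm = ab. S = 5/2bc - 6/5a + ⅕c + 7/5.
  leading term bc: no divisor's leading term divides it; move 5/2bc to the remainder.
  leading term a: no divisor's leading term divides it; move -6/5a to the remainder.
  leading term c: no divisor's leading term divides it; move ⅕c to the remainder.
  leading term 1: no divisor's leading term divides it; move 7/5 to the remainder.
  remainder 5/2bc - 6/5a + ⅕c + 7/5 ≠ 0; add h_3 = 5/2bc - 6/5a + ⅕c + 7/5 to the basis.

S(f_1,h_3): lcm = abc. S = 12/25a² - 32/25ac + ⅕c² - 14/25a + 7/5c.
  leading term a²: no divisor's leading term divides it; move 12/25a² to the remainder.
  leading term ac: no divisor's leading term divides it; move -32/25ac to the remainder.
  leading term c²: no divisor's leading term divides it; move ⅕c² to the remainder.
  leading term a: no divisor's leading term divides it; move -14/25a to the remainder.
  leading term c: no divisor's leading term divides it; move 7/5c to the remainder.
  remainder 12/25a² - 32/25ac + ⅕c² - 14/25a + 7/5c ≠ 0; add h_4 = 12/25a² - 32/25ac + ⅕c² - 14/25a + 7/5c to the basis.

The other S-polynomials (S(f_2,h_3), S(f_1,h_4), S(f_2,h_4), S(h_3,h_4)) all reduce to 0 modulo the current basis, so we have a Gröbner basis.
Inter-reduce: drop elements whose leading term is divisible by another's, tail-reduce, and make monic.
Reduced Gröbner basis: {a² - 8/3ac + 5/12c² - 7/6a + 35/12c, ab - 6/5a + ⅕c + 7/5, bc - 12/25a + 2/25c + 14/25}.
Label its elements g_1 = a² - 8/3ac + 5/12c² - 7/6a + 35/12c, g_2 = ab - 6/5a + ⅕c + 7/5, g_3 = bc - 12/25a + 2/25c + 14/25.

Reduce p = -6bc + 72/25a - 12/25c - 84/25 modulo G:
  leading term bc: subtract (-6)·g_3 from -6bc + 72/25a - 12/25c - 84/25 → 0
  normal form = 0.
Since the normal form is 0, p ∈ I.

-6bc + 72/25a - 12/25c - 84/25 lies in I (it reduces to 0).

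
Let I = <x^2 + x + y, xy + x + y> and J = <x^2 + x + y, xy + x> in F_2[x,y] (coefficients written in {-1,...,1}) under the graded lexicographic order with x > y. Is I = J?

Two ideals are equal iff their reduced Gröbner bases coincide (the reduced basis is unique for a fixed ordering).
Buchberger on the first generating set:
f_1 = x^2 + x + y, LT = x^2.
f_2 = xy + x + y, LT = xy.

S(f_1,f_2): lcm = x^2y. S = x^2 + y^2.
  leading term x^2: subtract (1)·f_1 from x^2 + y^2 → y^2 + x + y
  leading term y^2: no divisor's leading term divides it; move y^2 to the remainder.
  leading term x: no divisor's leading term divides it; move x to the remainder.
  leading term y: no divisor's leading term divides it; move y to the remainder.
  remainder y^2 + x + y ≠ 0; add g_3 = y^2 + x + y to the basis.

The other S-polynomials (S(f_1,g_3), S(f_2,g_3)) all reduce to 0 modulo the current basis, so we have a Gröbner basis.
Inter-reduce: drop elements whose leading term is divisible by another's, tail-reduce, and make monic.
Reduced Gröbner basis: {x^2 + x + y, xy + x + y, y^2 + x + y}.

Buchberger on the second generating set:
h_1 = x^2 + x + y, LT = x^2.
h_2 = xy + x, LT = xy.

S(h_1,h_2): lcm = x^2y. S = x^2 + xy + y^2.
  leading term x^2: subtract (1)·h_1 from x^2 + xy + y^2 → xy + y^2 + x + y
  leading term xy: subtract (1)·h_2 from xy + y^2 + x + y → y^2 + y
  leading term y^2: no divisor's leading term divides it; move y^2 to the remainder.
  leading term y: no divisor's leading term divides it; move y to the remainder.
  remainder y^2 + y ≠ 0; add k_3 = y^2 + y to the basis.

The other S-polynomials (S(h_1,k_3), S(h_2,k_3)) all reduce to 0 modulo the current basis, so we have a Gröbner basis.
Inter-reduce: drop elements whose leading term is divisible by another's, tail-reduce, and make monic.
Reduced Gröbner basis: {x^2 + x + y, xy + x, y^2 + y}.

These differ, so the ideals are not equal.
The same test decides containment: I ⊆ J iff every generator of I reduces to 0 modulo a Gröbner basis of J.

No, the ideals differ.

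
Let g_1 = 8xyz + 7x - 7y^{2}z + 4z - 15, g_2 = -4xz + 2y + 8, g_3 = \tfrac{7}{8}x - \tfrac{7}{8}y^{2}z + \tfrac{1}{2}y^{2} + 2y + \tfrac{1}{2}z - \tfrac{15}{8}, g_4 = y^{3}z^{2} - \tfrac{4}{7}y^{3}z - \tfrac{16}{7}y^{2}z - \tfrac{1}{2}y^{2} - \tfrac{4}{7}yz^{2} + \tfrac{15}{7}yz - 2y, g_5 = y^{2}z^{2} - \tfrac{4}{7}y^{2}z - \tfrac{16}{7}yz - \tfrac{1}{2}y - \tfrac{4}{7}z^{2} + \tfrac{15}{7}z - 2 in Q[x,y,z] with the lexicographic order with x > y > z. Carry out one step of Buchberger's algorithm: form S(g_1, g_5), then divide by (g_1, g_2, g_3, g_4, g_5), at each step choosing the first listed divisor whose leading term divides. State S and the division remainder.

S(g_1, g_5) = \tfrac{4}{7}xy^{2}z + \tfrac{177}{56}xyz + \tfrac{1}{2}xy + \tfrac{4}{7}xz^{2} - \tfrac{15}{7}xz + 2x - \tfrac{7}{8}y^{3}z^{2} + \tfrac{1}{2}yz^{2} - \tfrac{15}{8}yz; remainder on division = 0.

lcm(LM(g_1), LM(g_5)) = xy^{2}z^{2}.
S = (lcm/LT(g_1))·g_1 − (lcm/LT(g_5))·g_5 = \tfrac{4}{7}xy^{2}z + \tfrac{177}{56}xyz + \tfrac{1}{2}xy + \tfrac{4}{7}xz^{2} - \tfrac{15}{7}xz + 2x - \tfrac{7}{8}y^{3}z^{2} + \tfrac{1}{2}yz^{2} - \tfrac{15}{8}yz.
Reduce S modulo (g_1, g_2, g_3, g_4, g_5) in that order:
  leading term xy^{2}z: subtract (\tfrac{1}{14}y)·g_1 from \tfrac{4}{7}xy^{2}z + \tfrac{177}{56}xyz + \tfrac{1}{2}xy + \tfrac{4}{7}xz^{2} - \tfrac{15}{7}xz + 2x - \tfrac{7}{8}y^{3}z^{2} + \tfrac{1}{2}yz^{2} - \tfrac{15}{8}yz → \tfrac{177}{56}xyz + \tfrac{4}{7}xz^{2} - \tfrac{15}{7}xz + 2x - \tfrac{7}{8}y^{3}z^{2} + \tfrac{1}{2}y^{3}z + \tfrac{1}{2}yz^{2} - \tfrac{121}{56}yz + \tfrac{15}{14}y
  leading term xyz: subtract (\tfrac{177}{448})·g_1 from \tfrac{177}{56}xyz + \tfrac{4}{7}xz^{2} - \tfrac{15}{7}xz + 2x - \tfrac{7}{8}y^{3}z^{2} + \tfrac{1}{2}y^{3}z + \tfrac{1}{2}yz^{2} - \tfrac{121}{56}yz + \tfrac{15}{14}y → \tfrac{4}{7}xz^{2} - \tfrac{15}{7}xz - \tfrac{49}{64}x - \tfrac{7}{8}y^{3}z^{2} + \tfrac{1}{2}y^{3}z + \tfrac{177}{64}y^{2}z + \tfrac{1}{2}yz^{2} - \tfrac{121}{56}yz + \tfrac{15}{14}y - \tfrac{177}{112}z + \tfrac{2655}{448}
  leading term xz^{2}: subtract (-\tfrac{1}{7}z)·g_2 from \tfrac{4}{7}xz^{2} - \tfrac{15}{7}xz - \tfrac{49}{64}x - \tfrac{7}{8}y^{3}z^{2} + \tfrac{1}{2}y^{3}z + \tfrac{177}{64}y^{2}z + \tfrac{1}{2}yz^{2} - \tfrac{121}{56}yz + \tfrac{15}{14}y - \tfrac{177}{112}z + \tfrac{2655}{448} → -\tfrac{15}{7}xz - \tfrac{49}{64}x - \tfrac{7}{8}y^{3}z^{2} + \tfrac{1}{2}y^{3}z + \tfrac{177}{64}y^{2}z + \tfrac{1}{2}yz^{2} - \tfrac{15}{8}yz + \tfrac{15}{14}y - \tfrac{7}{16}z + \tfrac{2655}{448}
  leading term xz: subtract (\tfrac{15}{28})·g_2 from -\tfrac{15}{7}xz - \tfrac{49}{64}x - \tfrac{7}{8}y^{3}z^{2} + \tfrac{1}{2}y^{3}z + \tfrac{177}{64}y^{2}z + \tfrac{1}{2}yz^{2} - \tfrac{15}{8}yz + \tfrac{15}{14}y - \tfrac{7}{16}z + \tfrac{2655}{448} → -\tfrac{49}{64}x - \tfrac{7}{8}y^{3}z^{2} + \tfrac{1}{2}y^{3}z + \tfrac{177}{64}y^{2}z + \tfrac{1}{2}yz^{2} - \tfrac{15}{8}yz - \tfrac{7}{16}z + \tfrac{105}{64}
  leading term x: subtract (-\tfrac{7}{8})·g_3 from -\tfrac{49}{64}x - \tfrac{7}{8}y^{3}z^{2} + \tfrac{1}{2}y^{3}z + \tfrac{177}{64}y^{2}z + \tfrac{1}{2}yz^{2} - \tfrac{15}{8}yz - \tfrac{7}{16}z + \tfrac{105}{64} → -\tfrac{7}{8}y^{3}z^{2} + \tfrac{1}{2}y^{3}z + 2y^{2}z + \tfrac{7}{16}y^{2} + \tfrac{1}{2}yz^{2} - \tfrac{15}{8}yz + \tfrac{7}{4}y
  leading term y^{3}z^{2}: subtract (-\tfrac{7}{8})·g_4 from -\tfrac{7}{8}y^{3}z^{2} + \tfrac{1}{2}y^{3}z + 2y^{2}z + \tfrac{7}{16}y^{2} + \tfrac{1}{2}yz^{2} - \tfrac{15}{8}yz + \tfrac{7}{4}y → 0
The remainder is 0, so this S-polynomial contributes no new basis element.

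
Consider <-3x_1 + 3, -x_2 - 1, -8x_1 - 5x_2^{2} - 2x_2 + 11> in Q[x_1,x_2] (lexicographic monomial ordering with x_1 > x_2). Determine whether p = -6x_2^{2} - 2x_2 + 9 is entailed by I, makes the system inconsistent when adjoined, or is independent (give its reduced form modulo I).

First compute the reduced Gröbner basis of I by Buchberger's algorithm.
f_1 = -3x_1 + 3, LT = x_1.
f_2 = -x_2 - 1, LT = x_2.
f_3 = -8x_1 - 5x_2^{2} - 2x_2 + 11, LT = x_1.

The S-polynomials (S(f_1,f_2), S(f_1,f_3), S(f_2,f_3)) all reduce to 0 modulo the current basis, so we have a Gröbner basis.
Inter-reduce: drop elements whose leading term is divisible by another's, tail-reduce, and make monic.
Reduced Gröbner basis: {x_1 - 1, x_2 + 1}.
Label its elements g_1 = x_1 - 1, g_2 = x_2 + 1.

Reduce p = -6x_2^{2} - 2x_2 + 9 modulo G:
  leading term x_2^{2}: subtract (-6x_2)·g_2 from -6x_2^{2} - 2x_2 + 9 → 4x_2 + 9
  leading term x_2: subtract (4)·g_2 from 4x_2 + 9 → 5
  leading term 1: no divisor's leading term divides it; move 5 to the remainder.
  normal form = 5.
The normal form is nonzero, so p ∉ I. Since p minus its normal form lies in I, I + (p) = I + (r) where r = 5; decide whether this ideal is the whole ring.
Here r = 5 is a nonzero constant, hence a unit: 1 ∈ I + (p), the Gröbner basis of I + (p) is {1}, and the enlarged system has no common solution — adjoining p is inconsistent.

Adjoining -6x_2^{2} - 2x_2 + 9 makes the ideal the whole ring: the system is inconsistent.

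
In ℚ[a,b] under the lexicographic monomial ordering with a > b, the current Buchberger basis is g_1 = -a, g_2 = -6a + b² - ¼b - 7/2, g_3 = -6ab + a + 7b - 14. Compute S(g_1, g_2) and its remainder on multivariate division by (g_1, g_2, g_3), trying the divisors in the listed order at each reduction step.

S(g_1, g_2) = ⅙b² - 1/24b - 7/12; remainder on division = ⅙b² - 1/24b - 7/12.

lcm(LM(g_1), LM(g_2)) = a.
S = (lcm/LT(g_1))·g_1 − (lcm/LT(g_2))·g_2 = ⅙b² - 1/24b - 7/12.
Reduce S modulo (g_1, g_2, g_3) in that order:
  leading term b²: no divisor's leading term divides it; move ⅙b² to the remainder.
  leading term b: no divisor's leading term divides it; move -1/24b to the remainder.
  leading term 1: no divisor's leading term divides it; move -7/12 to the remainder.
The remainder ⅙b² - 1/24b - 7/12 is nonzero, so it would be added as the next basis element.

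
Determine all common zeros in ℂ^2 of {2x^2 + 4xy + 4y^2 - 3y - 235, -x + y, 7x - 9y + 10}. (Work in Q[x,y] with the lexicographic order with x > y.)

{(5, 5)}

Compute a lex Gröbner basis by Buchberger's algorithm.
f_1 = 2x^2 + 4xy + 4y^2 - 3y - 235, LT = x^2.
f_2 = -x + y, LT = x.
f_3 = 7x - 9y + 10, LT = x.

S(f_1,f_2): lcm = x^2. S = 3xy + 2y^2 - 3/2y - 235/2.
  leading term xy: subtract (-3y)·f_2 from 3xy + 2y^2 - 3/2y - 235/2 → 5y^2 - 3/2y - 235/2
  leading term y^2: no divisor's leading term divides it; move 5y^2 to the remainder.
  leading term y: no divisor's leading term divides it; move -3/2y to the remainder.
  leading term 1: no divisor's leading term divides it; move -235/2 to the remainder.
  remainder 5y^2 - 3/2y - 235/2 ≠ 0; add h_4 = 5y^2 - 3/2y - 235/2 to the basis.

S(f_1,f_3): lcm = x^2. S = 23/7xy - 10/7x + 2y^2 - 3/2y - 235/2.
  leading term xy: subtract (-23/7y)·f_2 from 23/7xy - 10/7x + 2y^2 - 3/2y - 235/2 → -10/7x + 37/7y^2 - 3/2y - 235/2
  leading term x: subtract (10/7)·f_2 from -10/7x + 37/7y^2 - 3/2y - 235/2 → 37/7y^2 - 41/14y - 235/2
  leading term y^2: subtract (37/35)·h_4 from 37/7y^2 - 41/14y - 235/2 → -47/35y + 47/7
  leading term y: no divisor's leading term divides it; move -47/35y to the remainder.
  leading term 1: no divisor's leading term divides it; move 47/7 to the remainder.
  remainder -47/35y + 47/7 ≠ 0; add h_5 = -47/35y + 47/7 to the basis.

The other S-polynomials (S(f_2,f_3), S(f_1,h_4), S(f_2,h_4), S(f_3,h_4), S(f_1,h_5), S(f_2,h_5), S(f_3,h_5), S(h_4,h_5)) all reduce to 0 modulo the current basis, so we have a Gröbner basis.
Inter-reduce: drop elements whose leading term is divisible by another's, tail-reduce, and make monic.
Reduced Gröbner basis: {x - 5, y - 5}.

From the last basis element, y - 5 = 0, so y takes values in {5}. Each choice, substituted upward through the basis, yields the corresponding point(s) of the solution set.
  y = 5: the earlier basis element becomes x - 5 = 0, giving x = 5 — point (5, 5).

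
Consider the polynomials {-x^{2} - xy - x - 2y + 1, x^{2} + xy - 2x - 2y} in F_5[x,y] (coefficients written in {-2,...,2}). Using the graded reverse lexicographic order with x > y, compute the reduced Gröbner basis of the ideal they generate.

This is the nonlinear analogue of row-reducing a linear system.

f_1 = -x^{2} - xy - x - 2y + 1, LT = x^{2}.
f_2 = x^{2} + xy - 2x - 2y, LT = x^{2}.

S(f_1,f_2): lcm = x^{2}. S = -2x - y - 1.
  leading term x: no divisor's leading term divides it; move -2x to the remainder.
  leading term y: no divisor's leading term divides it; move -y to the remainder.
  leading term 1: no divisor's leading term divides it; move -1 to the remainder.
  remainder -2x - y - 1 ≠ 0; add g_3 = -2x - y - 1 to the basis.

S(f_1,g_3): lcm = x^{2}. S = -2xy - 2x + 2y - 1.
  leading term xy: subtract (y)·g_3 from -2xy - 2x + 2y - 1 → y^{2} - 2x - 2y - 1
  leading term y^{2}: no divisor's leading term divides it; move y^{2} to the remainder.
  leading term x: subtract (1)·g_3 from -2x - 2y - 1 → -y
  leading term y: no divisor's leading term divides it; move -y to the remainder.
  remainder y^{2} - y ≠ 0; add g_4 = y^{2} - y to the basis.

The other S-polynomials (S(f_2,g_3), S(f_1,g_4), S(f_2,g_4), S(g_3,g_4)) all reduce to 0 modulo the current basis, so we have a Gröbner basis.
Inter-reduce: drop elements whose leading term is divisible by another's, tail-reduce, and make monic.

G = {y^{2} - y, x - 2y - 2}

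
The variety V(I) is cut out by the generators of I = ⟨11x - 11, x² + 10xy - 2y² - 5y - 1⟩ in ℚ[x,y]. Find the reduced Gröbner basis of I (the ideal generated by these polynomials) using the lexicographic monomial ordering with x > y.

f_1 = 11x - 11, LT = x.
f_2 = x² + 10xy - 2y² - 5y - 1, LT = x².

S(f_1,f_2): lcm = x². S = -10xy - x + 2y² + 5y + 1.
  leading term xy: subtract (-10/11y)·f_1 from -10xy - x + 2y² + 5y + 1 → -x + 2y² - 5y + 1
  leading term x: subtract (-1/11)·f_1 from -x + 2y² - 5y + 1 → 2y² - 5y
  leading term y²: no divisor's leading term divides it; move 2y² to the remainder.
  leading term y: no divisor's leading term divides it; move -5y to the remainder.
  remainder 2y² - 5y ≠ 0; add g_3 = 2y² - 5y to the basis.

The other S-polynomials (S(f_1,g_3), S(f_2,g_3)) all reduce to 0 modulo the current basis, so we have a Gröbner basis.
Inter-reduce: drop elements whose leading term is divisible by another's, tail-reduce, and make monic.

G = {x - 1, y² - 5/2y}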